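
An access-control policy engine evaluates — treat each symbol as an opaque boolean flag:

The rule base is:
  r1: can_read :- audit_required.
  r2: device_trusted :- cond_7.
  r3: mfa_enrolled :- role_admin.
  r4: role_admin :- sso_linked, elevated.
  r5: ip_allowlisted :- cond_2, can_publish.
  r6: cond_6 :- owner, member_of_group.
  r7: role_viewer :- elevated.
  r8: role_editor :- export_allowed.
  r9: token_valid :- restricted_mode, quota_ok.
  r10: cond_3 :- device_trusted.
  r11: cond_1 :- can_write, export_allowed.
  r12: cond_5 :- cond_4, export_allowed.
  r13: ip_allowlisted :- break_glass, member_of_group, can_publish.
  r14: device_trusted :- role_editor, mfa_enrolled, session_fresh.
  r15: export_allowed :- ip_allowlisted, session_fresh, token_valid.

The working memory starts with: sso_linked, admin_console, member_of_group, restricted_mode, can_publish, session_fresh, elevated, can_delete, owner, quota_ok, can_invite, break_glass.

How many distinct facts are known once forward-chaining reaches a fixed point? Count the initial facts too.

22

Round 1: r4 [role_admin :- sso_linked, elevated.]; r6 [cond_6 :- owner, member_of_group.]; r7 [role_viewer :- elevated.]; r9 [token_valid :- restricted_mode, quota_ok.]; r13 [ip_allowlisted :- break_glass, member_of_group, can_publish.]. Adds role_admin, cond_6, role_viewer, token_valid, ip_allowlisted.
Round 2: r3 [mfa_enrolled :- role_admin.]; r15 [export_allowed :- ip_allowlisted, session_fresh, token_valid.]. Adds mfa_enrolled, export_allowed.
Round 3: r8 [role_editor :- export_allowed.]. Adds role_editor.
Round 4: r14 [device_trusted :- role_editor, mfa_enrolled, session_fresh.]. Adds device_trusted.
Round 5: r10 [cond_3 :- device_trusted.]. Adds cond_3.
Closure: {admin_console, break_glass, can_delete, can_invite, can_publish, cond_3, cond_6, device_trusted, elevated, export_allowed, ip_allowlisted, member_of_group, mfa_enrolled, owner, quota_ok, restricted_mode, role_admin, role_editor, role_viewer, session_fresh, sso_linked, token_valid} — 22 facts.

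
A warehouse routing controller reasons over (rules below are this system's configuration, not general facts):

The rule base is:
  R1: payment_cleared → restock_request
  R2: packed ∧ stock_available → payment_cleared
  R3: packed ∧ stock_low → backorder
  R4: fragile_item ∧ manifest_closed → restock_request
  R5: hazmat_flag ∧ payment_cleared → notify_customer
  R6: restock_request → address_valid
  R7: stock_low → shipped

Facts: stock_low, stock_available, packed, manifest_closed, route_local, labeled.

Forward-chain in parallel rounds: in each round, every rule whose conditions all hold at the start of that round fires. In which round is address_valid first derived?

3

Round 1 — R2, R3, R7, derive payment_cleared, backorder, shipped.
Round 2 — R1, derive restock_request.
Round 3 — R6, derive address_valid.
address_valid first appears in round 3.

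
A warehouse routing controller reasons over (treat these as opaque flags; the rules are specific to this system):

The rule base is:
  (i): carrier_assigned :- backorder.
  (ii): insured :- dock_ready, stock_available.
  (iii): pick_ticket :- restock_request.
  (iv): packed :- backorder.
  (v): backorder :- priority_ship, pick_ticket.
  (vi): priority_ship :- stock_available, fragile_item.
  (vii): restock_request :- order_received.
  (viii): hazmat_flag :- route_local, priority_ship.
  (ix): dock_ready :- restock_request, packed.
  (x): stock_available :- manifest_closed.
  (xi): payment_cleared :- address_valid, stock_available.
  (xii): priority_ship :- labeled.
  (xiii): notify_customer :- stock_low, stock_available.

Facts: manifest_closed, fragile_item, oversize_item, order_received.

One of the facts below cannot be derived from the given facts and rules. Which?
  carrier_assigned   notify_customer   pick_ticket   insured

Round 1: (vii) [restock_request :- order_received.]; (x) [stock_available :- manifest_closed.]. Adds restock_request, stock_available.
Round 2: (iii) [pick_ticket :- restock_request.]; (vi) [priority_ship :- stock_available, fragile_item.]. Adds pick_ticket, priority_ship.
Round 3: (v) [backorder :- priority_ship, pick_ticket.]. Adds backorder.
Round 4: (i) [carrier_assigned :- backorder.]; (iv) [packed :- backorder.]. Adds carrier_assigned, packed.
Round 5: (ix) [dock_ready :- restock_request, packed.]. Adds dock_ready.
Round 6: (ii) [insured :- dock_ready, stock_available.]. Adds insured.
Derived: insured (round 6), pick_ticket (round 2), carrier_assigned (round 4). notify_customer never appears in any round.

notify_customer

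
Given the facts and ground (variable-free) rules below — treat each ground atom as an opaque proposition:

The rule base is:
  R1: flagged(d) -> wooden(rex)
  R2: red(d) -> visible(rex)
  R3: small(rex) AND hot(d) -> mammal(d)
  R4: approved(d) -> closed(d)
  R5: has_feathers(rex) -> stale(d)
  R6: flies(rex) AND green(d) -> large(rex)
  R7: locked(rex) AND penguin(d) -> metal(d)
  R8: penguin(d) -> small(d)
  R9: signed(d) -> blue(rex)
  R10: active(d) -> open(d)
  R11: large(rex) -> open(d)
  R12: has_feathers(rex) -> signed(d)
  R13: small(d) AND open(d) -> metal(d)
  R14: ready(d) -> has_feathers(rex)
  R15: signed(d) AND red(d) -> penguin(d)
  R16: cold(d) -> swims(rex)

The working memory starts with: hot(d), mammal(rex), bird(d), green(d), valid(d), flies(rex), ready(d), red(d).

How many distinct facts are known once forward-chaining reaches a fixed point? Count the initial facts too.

18

Round 1 — R2, R6, R14, derive visible(rex), large(rex), has_feathers(rex).
Round 2 — R5, R11, R12, derive stale(d), open(d), signed(d).
Round 3 — R9, R15, derive blue(rex), penguin(d).
Round 4 — R8, derive small(d).
Round 5 — R13, derive metal(d).
Closure: {bird(d), blue(rex), flies(rex), green(d), has_feathers(rex), hot(d), large(rex), mammal(rex), metal(d), open(d), penguin(d), ready(d), red(d), signed(d), small(d), stale(d), valid(d), visible(rex)} — 18 facts.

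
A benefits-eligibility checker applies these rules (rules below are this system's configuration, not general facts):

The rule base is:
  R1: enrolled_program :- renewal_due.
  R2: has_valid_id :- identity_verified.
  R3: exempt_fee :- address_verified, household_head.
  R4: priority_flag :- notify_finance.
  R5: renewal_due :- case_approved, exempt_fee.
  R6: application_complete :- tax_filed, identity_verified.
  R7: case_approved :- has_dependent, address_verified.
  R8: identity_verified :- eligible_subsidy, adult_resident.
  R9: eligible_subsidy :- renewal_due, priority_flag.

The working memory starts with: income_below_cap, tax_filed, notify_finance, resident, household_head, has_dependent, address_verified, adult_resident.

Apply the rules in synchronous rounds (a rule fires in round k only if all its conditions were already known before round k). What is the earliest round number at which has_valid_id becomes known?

5

Round 1: R3 [exempt_fee :- address_verified, household_head.]; R4 [priority_flag :- notify_finance.]; R7 [case_approved :- has_dependent, address_verified.]. New: exempt_fee, priority_flag, case_approved.
Round 2: R5 [renewal_due :- case_approved, exempt_fee.]. New: renewal_due.
Round 3: R1 [enrolled_program :- renewal_due.]; R9 [eligible_subsidy :- renewal_due, priority_flag.]. New: enrolled_program, eligible_subsidy.
Round 4: R8 [identity_verified :- eligible_subsidy, adult_resident.]. New: identity_verified.
Round 5: R2 [has_valid_id :- identity_verified.]; R6 [application_complete :- tax_filed, identity_verified.]. New: has_valid_id, application_complete.
has_valid_id first appears in round 5.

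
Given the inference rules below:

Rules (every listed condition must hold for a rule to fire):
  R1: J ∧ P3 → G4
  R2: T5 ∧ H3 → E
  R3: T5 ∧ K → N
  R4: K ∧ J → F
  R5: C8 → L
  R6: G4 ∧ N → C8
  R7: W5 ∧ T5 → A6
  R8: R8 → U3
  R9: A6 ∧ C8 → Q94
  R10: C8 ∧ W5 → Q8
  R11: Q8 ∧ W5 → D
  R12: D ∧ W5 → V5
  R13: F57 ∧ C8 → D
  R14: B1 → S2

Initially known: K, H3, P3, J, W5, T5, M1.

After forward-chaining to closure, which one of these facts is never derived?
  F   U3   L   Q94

U3

Round 1: R1 [J ∧ P3 → G4]; R2 [T5 ∧ H3 → E]; R3 [T5 ∧ K → N]; R4 [K ∧ J → F]; R7 [W5 ∧ T5 → A6]. New: G4, E, N, F, A6.
Round 2: R6 [G4 ∧ N → C8]. New: C8.
Round 3: R5 [C8 → L]; R9 [A6 ∧ C8 → Q94]; R10 [C8 ∧ W5 → Q8]. New: L, Q94, Q8.
Round 4: R11 [Q8 ∧ W5 → D]. New: D.
Round 5: R12 [D ∧ W5 → V5]. New: V5.
Derived: L (round 3), F (round 1), Q94 (round 3). U3 never appears in any round.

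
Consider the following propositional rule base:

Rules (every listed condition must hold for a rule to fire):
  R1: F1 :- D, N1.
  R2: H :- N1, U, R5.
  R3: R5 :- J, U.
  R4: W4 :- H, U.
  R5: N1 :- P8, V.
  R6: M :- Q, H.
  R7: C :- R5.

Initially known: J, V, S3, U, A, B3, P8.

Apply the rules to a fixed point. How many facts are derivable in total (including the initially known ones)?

[1] R3 [R5 :- J, U.]; R5 [N1 :- P8, V.]. ⇒ new: R5, N1.
[2] R2 [H :- N1, U, R5.]; R7 [C :- R5.]. ⇒ new: H, C.
[3] R4 [W4 :- H, U.]. ⇒ new: W4.
Closure: {A, B3, C, H, J, N1, P8, R5, S3, U, V, W4} — 12 facts.

12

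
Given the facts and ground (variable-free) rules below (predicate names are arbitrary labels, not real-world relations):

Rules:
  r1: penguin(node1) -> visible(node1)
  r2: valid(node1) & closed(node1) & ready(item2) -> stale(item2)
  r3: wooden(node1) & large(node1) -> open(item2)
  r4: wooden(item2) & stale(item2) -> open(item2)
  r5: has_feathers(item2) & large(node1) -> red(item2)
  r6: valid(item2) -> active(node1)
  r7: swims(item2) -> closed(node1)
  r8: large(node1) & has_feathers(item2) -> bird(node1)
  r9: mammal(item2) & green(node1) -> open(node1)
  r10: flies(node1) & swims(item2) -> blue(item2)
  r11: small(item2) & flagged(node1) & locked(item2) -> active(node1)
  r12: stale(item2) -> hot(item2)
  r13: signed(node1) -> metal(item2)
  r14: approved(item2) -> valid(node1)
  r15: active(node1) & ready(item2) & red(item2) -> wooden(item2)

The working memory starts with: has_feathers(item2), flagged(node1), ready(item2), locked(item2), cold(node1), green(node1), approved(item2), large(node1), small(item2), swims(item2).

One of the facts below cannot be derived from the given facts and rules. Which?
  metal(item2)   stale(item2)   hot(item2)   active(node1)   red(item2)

metal(item2)

Round 1: r5 [has_feathers(item2) & large(node1) -> red(item2)]; r7 [swims(item2) -> closed(node1)]; r8 [large(node1) & has_feathers(item2) -> bird(node1)]; r11 [small(item2) & flagged(node1) & locked(item2) -> active(node1)]; r14 [approved(item2) -> valid(node1)]. New: red(item2), closed(node1), bird(node1), active(node1), valid(node1).
Round 2: r2 [valid(node1) & closed(node1) & ready(item2) -> stale(item2)]; r15 [active(node1) & ready(item2) & red(item2) -> wooden(item2)]. New: stale(item2), wooden(item2).
Round 3: r4 [wooden(item2) & stale(item2) -> open(item2)]; r12 [stale(item2) -> hot(item2)]. New: open(item2), hot(item2).
Derived: hot(item2) (round 3), red(item2) (round 1), active(node1) (round 1), stale(item2) (round 2). metal(item2) never appears in any round.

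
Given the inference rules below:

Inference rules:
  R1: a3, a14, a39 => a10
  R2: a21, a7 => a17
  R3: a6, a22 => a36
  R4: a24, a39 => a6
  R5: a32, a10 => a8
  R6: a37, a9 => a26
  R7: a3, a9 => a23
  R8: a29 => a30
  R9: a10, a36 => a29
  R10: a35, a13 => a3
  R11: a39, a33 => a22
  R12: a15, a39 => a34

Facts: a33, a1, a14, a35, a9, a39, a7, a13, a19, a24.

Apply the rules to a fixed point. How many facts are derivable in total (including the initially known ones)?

18

Round 1 — R4, R10, R11, derive a6, a3, a22.
Round 2 — R1, R3, R7, derive a10, a36, a23.
Round 3 — R9, derive a29.
Round 4 — R8, derive a30.
Closure: {a1, a10, a13, a14, a19, a22, a23, a24, a29, a3, a30, a33, a35, a36, a39, a6, a7, a9} — 18 facts.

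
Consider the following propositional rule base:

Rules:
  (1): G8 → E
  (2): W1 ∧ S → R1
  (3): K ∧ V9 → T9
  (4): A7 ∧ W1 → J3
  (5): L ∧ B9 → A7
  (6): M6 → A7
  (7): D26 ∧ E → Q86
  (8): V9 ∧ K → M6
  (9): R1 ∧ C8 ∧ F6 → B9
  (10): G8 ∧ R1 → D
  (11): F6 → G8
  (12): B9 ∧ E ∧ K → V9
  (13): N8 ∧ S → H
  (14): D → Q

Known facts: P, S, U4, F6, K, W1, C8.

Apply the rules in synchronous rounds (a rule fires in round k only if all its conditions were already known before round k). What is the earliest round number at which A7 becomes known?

5

Round 1: (2) [W1 ∧ S → R1]; (11) [F6 → G8]. Adds R1, G8.
Round 2: (1) [G8 → E]; (9) [R1 ∧ C8 ∧ F6 → B9]; (10) [G8 ∧ R1 → D]. Adds E, B9, D.
Round 3: (12) [B9 ∧ E ∧ K → V9]; (14) [D → Q]. Adds V9, Q.
Round 4: (3) [K ∧ V9 → T9]; (8) [V9 ∧ K → M6]. Adds T9, M6.
Round 5: (6) [M6 → A7]. Adds A7.
A7 first appears in round 5.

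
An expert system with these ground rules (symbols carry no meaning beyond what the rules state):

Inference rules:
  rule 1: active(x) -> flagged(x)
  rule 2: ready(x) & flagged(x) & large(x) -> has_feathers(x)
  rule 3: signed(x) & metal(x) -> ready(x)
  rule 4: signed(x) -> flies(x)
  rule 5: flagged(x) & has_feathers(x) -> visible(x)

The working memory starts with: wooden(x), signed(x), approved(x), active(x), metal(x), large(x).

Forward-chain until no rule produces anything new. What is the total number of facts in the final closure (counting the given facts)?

[1] rule 1 [active(x) -> flagged(x)]; rule 3 [signed(x) & metal(x) -> ready(x)]; rule 4 [signed(x) -> flies(x)]. ⇒ new: flagged(x), ready(x), flies(x).
[2] rule 2 [ready(x) & flagged(x) & large(x) -> has_feathers(x)]. ⇒ new: has_feathers(x).
[3] rule 5 [flagged(x) & has_feathers(x) -> visible(x)]. ⇒ new: visible(x).
Closure: {active(x), approved(x), flagged(x), flies(x), has_feathers(x), large(x), metal(x), ready(x), signed(x), visible(x), wooden(x)} — 11 facts.

11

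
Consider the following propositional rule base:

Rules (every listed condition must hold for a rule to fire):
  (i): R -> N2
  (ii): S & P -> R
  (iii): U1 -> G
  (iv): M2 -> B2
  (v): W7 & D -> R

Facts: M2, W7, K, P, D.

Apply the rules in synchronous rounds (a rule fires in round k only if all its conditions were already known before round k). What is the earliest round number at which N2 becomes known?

2

Round 1: (iv) [M2 -> B2]; (v) [W7 & D -> R]. New: B2, R.
Round 2: (i) [R -> N2]. New: N2.
N2 first appears in round 2.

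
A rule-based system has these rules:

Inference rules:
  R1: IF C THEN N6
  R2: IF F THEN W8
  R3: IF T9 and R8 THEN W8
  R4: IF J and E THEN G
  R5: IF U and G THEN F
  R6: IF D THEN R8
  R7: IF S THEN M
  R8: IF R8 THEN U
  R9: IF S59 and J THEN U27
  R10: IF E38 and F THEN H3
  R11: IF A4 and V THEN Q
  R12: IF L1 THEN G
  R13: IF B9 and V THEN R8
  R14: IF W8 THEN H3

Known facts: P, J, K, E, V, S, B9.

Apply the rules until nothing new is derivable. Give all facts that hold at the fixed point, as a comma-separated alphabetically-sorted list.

B9, E, F, G, H3, J, K, M, P, R8, S, U, V, W8

Round 1: R4 [IF J and E THEN G]; R7 [IF S THEN M]; R13 [IF B9 and V THEN R8]. New: G, M, R8.
Round 2: R8 [IF R8 THEN U]. New: U.
Round 3: R5 [IF U and G THEN F]. New: F.
Round 4: R2 [IF F THEN W8]. New: W8.
Round 5: R14 [IF W8 THEN H3]. New: H3.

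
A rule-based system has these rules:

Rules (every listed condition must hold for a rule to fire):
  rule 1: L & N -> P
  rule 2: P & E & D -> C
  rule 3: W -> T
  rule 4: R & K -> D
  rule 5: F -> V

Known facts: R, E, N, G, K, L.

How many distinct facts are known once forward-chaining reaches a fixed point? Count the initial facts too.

9

Round 1 fires rule 1, rule 4, giving P, D.
Round 2 fires rule 2, giving C.
Closure: {C, D, E, G, K, L, N, P, R} — 9 facts.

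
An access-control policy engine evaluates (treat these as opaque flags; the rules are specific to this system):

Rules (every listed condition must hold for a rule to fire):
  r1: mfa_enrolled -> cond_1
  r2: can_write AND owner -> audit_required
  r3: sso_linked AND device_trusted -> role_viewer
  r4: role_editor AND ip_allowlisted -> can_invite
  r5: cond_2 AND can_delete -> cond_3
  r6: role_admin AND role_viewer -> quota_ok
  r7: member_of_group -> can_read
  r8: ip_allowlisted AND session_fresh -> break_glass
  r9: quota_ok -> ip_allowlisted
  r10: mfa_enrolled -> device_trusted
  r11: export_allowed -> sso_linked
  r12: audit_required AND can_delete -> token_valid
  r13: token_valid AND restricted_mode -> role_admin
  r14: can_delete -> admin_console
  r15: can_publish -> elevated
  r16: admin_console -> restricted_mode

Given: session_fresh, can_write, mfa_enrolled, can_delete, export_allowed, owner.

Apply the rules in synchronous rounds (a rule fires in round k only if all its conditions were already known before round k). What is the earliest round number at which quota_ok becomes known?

Round 1 — r1, r2, r10, r11, r14, derive cond_1, audit_required, device_trusted, sso_linked, admin_console.
Round 2 — r3, r12, r16, derive role_viewer, token_valid, restricted_mode.
Round 3 — r13, derive role_admin.
Round 4 — r6, derive quota_ok.
quota_ok first appears in round 4.

4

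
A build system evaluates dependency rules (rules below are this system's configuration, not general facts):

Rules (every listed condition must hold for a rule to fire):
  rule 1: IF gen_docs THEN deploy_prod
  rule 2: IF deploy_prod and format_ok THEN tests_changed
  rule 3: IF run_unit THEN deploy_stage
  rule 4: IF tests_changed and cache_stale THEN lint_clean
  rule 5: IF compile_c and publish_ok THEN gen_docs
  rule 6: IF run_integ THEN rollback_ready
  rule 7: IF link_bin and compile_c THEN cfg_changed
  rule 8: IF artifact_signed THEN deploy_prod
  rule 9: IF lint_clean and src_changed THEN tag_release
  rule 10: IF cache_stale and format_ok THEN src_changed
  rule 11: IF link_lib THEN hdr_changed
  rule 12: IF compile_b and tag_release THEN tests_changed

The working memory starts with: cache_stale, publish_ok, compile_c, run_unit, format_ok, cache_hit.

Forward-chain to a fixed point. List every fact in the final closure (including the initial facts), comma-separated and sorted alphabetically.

cache_hit, cache_stale, compile_c, deploy_prod, deploy_stage, format_ok, gen_docs, lint_clean, publish_ok, run_unit, src_changed, tag_release, tests_changed

Round 1 fires rule 3, rule 5, rule 10, giving deploy_stage, gen_docs, src_changed.
Round 2 fires rule 1, giving deploy_prod.
Round 3 fires rule 2, giving tests_changed.
Round 4 fires rule 4, giving lint_clean.
Round 5 fires rule 9, giving tag_release.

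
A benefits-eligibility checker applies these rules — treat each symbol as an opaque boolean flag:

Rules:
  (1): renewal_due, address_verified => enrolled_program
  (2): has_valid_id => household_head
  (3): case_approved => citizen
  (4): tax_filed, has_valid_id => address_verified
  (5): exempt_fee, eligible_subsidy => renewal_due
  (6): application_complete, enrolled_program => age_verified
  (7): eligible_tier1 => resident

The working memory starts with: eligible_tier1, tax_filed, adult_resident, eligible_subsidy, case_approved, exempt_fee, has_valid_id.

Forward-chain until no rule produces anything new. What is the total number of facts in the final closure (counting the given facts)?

13

[1] (2) [has_valid_id => household_head]; (3) [case_approved => citizen]; (4) [tax_filed, has_valid_id => address_verified]; (5) [exempt_fee, eligible_subsidy => renewal_due]; (7) [eligible_tier1 => resident]. ⇒ new: household_head, citizen, address_verified, renewal_due, resident.
[2] (1) [renewal_due, address_verified => enrolled_program]. ⇒ new: enrolled_program.
Closure: {address_verified, adult_resident, case_approved, citizen, eligible_subsidy, eligible_tier1, enrolled_program, exempt_fee, has_valid_id, household_head, renewal_due, resident, tax_filed} — 13 facts.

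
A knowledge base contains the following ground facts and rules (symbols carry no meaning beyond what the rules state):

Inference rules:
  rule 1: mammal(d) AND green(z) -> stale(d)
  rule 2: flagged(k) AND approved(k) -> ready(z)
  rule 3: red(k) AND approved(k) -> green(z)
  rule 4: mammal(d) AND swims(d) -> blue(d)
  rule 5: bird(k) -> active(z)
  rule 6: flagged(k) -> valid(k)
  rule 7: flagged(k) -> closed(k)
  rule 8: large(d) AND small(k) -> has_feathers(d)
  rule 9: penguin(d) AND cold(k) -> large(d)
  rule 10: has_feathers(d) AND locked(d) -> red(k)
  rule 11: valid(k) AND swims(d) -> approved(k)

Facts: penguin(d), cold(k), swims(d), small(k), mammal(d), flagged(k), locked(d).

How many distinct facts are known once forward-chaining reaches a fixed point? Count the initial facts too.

17

Round 1 — rule 4, rule 6, rule 7, rule 9, derive blue(d), valid(k), closed(k), large(d).
Round 2 — rule 8, rule 11, derive has_feathers(d), approved(k).
Round 3 — rule 2, rule 10, derive ready(z), red(k).
Round 4 — rule 3, derive green(z).
Round 5 — rule 1, derive stale(d).
Closure: {approved(k), blue(d), closed(k), cold(k), flagged(k), green(z), has_feathers(d), large(d), locked(d), mammal(d), penguin(d), ready(z), red(k), small(k), stale(d), swims(d), valid(k)} — 17 facts.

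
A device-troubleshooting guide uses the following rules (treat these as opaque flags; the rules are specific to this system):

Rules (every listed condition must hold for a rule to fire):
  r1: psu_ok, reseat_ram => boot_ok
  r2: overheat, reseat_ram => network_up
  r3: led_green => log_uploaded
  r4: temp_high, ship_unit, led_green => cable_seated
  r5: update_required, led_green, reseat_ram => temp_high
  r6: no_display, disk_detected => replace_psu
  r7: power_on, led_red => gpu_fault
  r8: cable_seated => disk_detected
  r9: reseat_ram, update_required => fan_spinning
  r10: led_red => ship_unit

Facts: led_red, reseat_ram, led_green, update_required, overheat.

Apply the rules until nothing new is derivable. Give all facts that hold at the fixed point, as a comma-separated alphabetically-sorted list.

Round 1 fires r2, r3, r5, r9, r10, giving network_up, log_uploaded, temp_high, fan_spinning, ship_unit.
Round 2 fires r4, giving cable_seated.
Round 3 fires r8, giving disk_detected.

cable_seated, disk_detected, fan_spinning, led_green, led_red, log_uploaded, network_up, overheat, reseat_ram, ship_unit, temp_high, update_required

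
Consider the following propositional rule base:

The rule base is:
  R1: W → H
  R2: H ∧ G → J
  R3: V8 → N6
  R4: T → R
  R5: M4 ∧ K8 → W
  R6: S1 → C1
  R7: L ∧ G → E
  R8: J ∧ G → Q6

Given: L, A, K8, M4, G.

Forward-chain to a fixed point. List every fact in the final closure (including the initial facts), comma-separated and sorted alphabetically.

A, E, G, H, J, K8, L, M4, Q6, W

[1] R5 [M4 ∧ K8 → W]; R7 [L ∧ G → E]. ⇒ new: W, E.
[2] R1 [W → H]. ⇒ new: H.
[3] R2 [H ∧ G → J]. ⇒ new: J.
[4] R8 [J ∧ G → Q6]. ⇒ new: Q6.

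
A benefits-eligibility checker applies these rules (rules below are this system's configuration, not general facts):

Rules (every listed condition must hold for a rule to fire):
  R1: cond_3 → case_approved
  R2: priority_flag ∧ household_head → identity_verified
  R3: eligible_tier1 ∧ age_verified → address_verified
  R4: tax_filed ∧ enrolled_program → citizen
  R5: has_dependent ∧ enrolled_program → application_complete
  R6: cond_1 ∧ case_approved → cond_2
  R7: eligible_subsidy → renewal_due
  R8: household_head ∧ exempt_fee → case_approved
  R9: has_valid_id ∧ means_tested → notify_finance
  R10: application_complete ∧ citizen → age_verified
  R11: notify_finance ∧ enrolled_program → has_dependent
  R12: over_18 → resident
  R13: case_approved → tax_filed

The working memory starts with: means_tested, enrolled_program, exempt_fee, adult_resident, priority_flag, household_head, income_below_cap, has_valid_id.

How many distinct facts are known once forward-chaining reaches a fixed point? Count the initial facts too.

Round 1: R2 [priority_flag ∧ household_head → identity_verified]; R8 [household_head ∧ exempt_fee → case_approved]; R9 [has_valid_id ∧ means_tested → notify_finance]. Adds identity_verified, case_approved, notify_finance.
Round 2: R11 [notify_finance ∧ enrolled_program → has_dependent]; R13 [case_approved → tax_filed]. Adds has_dependent, tax_filed.
Round 3: R4 [tax_filed ∧ enrolled_program → citizen]; R5 [has_dependent ∧ enrolled_program → application_complete]. Adds citizen, application_complete.
Round 4: R10 [application_complete ∧ citizen → age_verified]. Adds age_verified.
Closure: {adult_resident, age_verified, application_complete, case_approved, citizen, enrolled_program, exempt_fee, has_dependent, has_valid_id, household_head, identity_verified, income_below_cap, means_tested, notify_finance, priority_flag, tax_filed} — 16 facts.

16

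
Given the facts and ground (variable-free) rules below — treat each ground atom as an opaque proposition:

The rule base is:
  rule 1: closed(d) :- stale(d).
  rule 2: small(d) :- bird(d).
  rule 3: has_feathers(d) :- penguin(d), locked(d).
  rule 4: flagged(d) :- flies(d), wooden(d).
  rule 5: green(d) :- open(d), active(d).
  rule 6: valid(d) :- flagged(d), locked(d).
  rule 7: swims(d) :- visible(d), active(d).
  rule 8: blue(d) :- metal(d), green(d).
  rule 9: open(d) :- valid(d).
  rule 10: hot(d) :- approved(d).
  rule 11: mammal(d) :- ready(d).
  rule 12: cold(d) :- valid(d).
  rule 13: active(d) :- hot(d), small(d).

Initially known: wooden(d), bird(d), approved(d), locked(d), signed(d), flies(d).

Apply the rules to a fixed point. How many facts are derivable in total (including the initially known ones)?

Round 1 — rule 2, rule 4, rule 10, derive small(d), flagged(d), hot(d).
Round 2 — rule 6, rule 13, derive valid(d), active(d).
Round 3 — rule 9, rule 12, derive open(d), cold(d).
Round 4 — rule 5, derive green(d).
Closure: {active(d), approved(d), bird(d), cold(d), flagged(d), flies(d), green(d), hot(d), locked(d), open(d), signed(d), small(d), valid(d), wooden(d)} — 14 facts.

14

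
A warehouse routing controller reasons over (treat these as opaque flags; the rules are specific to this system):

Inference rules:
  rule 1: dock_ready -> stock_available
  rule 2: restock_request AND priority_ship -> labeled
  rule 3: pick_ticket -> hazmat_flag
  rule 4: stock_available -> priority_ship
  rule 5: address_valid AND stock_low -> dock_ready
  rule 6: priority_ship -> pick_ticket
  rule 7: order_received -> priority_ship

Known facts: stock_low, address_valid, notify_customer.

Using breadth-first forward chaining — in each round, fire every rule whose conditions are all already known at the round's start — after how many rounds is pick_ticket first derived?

4

[1] rule 5 [address_valid AND stock_low -> dock_ready]. ⇒ new: dock_ready.
[2] rule 1 [dock_ready -> stock_available]. ⇒ new: stock_available.
[3] rule 4 [stock_available -> priority_ship]. ⇒ new: priority_ship.
[4] rule 6 [priority_ship -> pick_ticket]. ⇒ new: pick_ticket.
pick_ticket first appears in round 4.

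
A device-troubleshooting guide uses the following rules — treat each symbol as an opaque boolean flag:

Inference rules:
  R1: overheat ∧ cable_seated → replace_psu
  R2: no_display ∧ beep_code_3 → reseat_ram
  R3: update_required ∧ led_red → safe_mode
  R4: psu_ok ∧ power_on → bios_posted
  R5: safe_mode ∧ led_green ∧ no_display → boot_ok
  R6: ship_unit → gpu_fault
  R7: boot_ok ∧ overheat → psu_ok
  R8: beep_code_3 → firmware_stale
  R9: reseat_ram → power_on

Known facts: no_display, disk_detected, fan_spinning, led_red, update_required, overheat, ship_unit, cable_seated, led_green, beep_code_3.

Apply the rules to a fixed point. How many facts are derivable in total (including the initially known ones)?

19

Round 1: R1 [overheat ∧ cable_seated → replace_psu]; R2 [no_display ∧ beep_code_3 → reseat_ram]; R3 [update_required ∧ led_red → safe_mode]; R6 [ship_unit → gpu_fault]; R8 [beep_code_3 → firmware_stale]. Adds replace_psu, reseat_ram, safe_mode, gpu_fault, firmware_stale.
Round 2: R5 [safe_mode ∧ led_green ∧ no_display → boot_ok]; R9 [reseat_ram → power_on]. Adds boot_ok, power_on.
Round 3: R7 [boot_ok ∧ overheat → psu_ok]. Adds psu_ok.
Round 4: R4 [psu_ok ∧ power_on → bios_posted]. Adds bios_posted.
Closure: {beep_code_3, bios_posted, boot_ok, cable_seated, disk_detected, fan_spinning, firmware_stale, gpu_fault, led_green, led_red, no_display, overheat, power_on, psu_ok, replace_psu, reseat_ram, safe_mode, ship_unit, update_required} — 19 facts.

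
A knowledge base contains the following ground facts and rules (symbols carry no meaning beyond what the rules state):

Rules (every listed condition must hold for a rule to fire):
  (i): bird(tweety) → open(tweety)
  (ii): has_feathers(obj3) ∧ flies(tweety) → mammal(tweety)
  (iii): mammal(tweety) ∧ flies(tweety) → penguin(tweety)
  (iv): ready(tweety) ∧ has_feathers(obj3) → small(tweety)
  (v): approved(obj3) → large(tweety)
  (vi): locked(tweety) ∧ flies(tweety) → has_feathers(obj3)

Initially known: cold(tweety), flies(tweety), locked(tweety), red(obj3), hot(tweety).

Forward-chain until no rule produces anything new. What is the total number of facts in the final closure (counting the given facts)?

Round 1 — (vi), derive has_feathers(obj3).
Round 2 — (ii), derive mammal(tweety).
Round 3 — (iii), derive penguin(tweety).
Closure: {cold(tweety), flies(tweety), has_feathers(obj3), hot(tweety), locked(tweety), mammal(tweety), penguin(tweety), red(obj3)} — 8 facts.

8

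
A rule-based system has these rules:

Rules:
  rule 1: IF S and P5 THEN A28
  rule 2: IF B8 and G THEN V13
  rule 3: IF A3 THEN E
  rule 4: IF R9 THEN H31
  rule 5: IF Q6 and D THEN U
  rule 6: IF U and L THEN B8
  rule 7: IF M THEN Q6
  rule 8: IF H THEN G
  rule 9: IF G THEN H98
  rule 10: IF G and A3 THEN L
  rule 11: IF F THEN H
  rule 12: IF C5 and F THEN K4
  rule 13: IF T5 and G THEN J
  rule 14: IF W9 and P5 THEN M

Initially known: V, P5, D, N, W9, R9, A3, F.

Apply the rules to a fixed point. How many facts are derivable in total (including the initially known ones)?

Round 1: rule 3 [IF A3 THEN E]; rule 4 [IF R9 THEN H31]; rule 11 [IF F THEN H]; rule 14 [IF W9 and P5 THEN M]. Adds E, H31, H, M.
Round 2: rule 7 [IF M THEN Q6]; rule 8 [IF H THEN G]. Adds Q6, G.
Round 3: rule 5 [IF Q6 and D THEN U]; rule 9 [IF G THEN H98]; rule 10 [IF G and A3 THEN L]. Adds U, H98, L.
Round 4: rule 6 [IF U and L THEN B8]. Adds B8.
Round 5: rule 2 [IF B8 and G THEN V13]. Adds V13.
Closure: {A3, B8, D, E, F, G, H, H31, H98, L, M, N, P5, Q6, R9, U, V, V13, W9} — 19 facts.

19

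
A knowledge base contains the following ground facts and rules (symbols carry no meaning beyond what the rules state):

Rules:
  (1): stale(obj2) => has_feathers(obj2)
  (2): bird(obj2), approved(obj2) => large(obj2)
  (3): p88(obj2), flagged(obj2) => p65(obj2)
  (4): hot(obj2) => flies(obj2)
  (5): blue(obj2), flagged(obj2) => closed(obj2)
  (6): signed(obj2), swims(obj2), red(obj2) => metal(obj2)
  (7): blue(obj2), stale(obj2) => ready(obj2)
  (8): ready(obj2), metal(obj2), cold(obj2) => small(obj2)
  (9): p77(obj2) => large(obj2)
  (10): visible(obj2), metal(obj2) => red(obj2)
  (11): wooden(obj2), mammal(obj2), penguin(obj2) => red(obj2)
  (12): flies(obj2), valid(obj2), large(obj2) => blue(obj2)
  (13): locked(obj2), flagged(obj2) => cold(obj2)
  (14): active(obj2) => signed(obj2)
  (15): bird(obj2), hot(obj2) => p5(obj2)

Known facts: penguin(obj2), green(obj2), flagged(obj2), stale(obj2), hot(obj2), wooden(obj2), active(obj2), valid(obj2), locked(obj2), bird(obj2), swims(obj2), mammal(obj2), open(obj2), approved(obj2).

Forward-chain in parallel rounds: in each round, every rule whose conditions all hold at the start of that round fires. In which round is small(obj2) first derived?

Round 1: (1) [stale(obj2) => has_feathers(obj2)]; (2) [bird(obj2), approved(obj2) => large(obj2)]; (4) [hot(obj2) => flies(obj2)]; (11) [wooden(obj2), mammal(obj2), penguin(obj2) => red(obj2)]; (13) [locked(obj2), flagged(obj2) => cold(obj2)]; (14) [active(obj2) => signed(obj2)]; (15) [bird(obj2), hot(obj2) => p5(obj2)]. Adds has_feathers(obj2), large(obj2), flies(obj2), red(obj2), cold(obj2), signed(obj2), p5(obj2).
Round 2: (6) [signed(obj2), swims(obj2), red(obj2) => metal(obj2)]; (12) [flies(obj2), valid(obj2), large(obj2) => blue(obj2)]. Adds metal(obj2), blue(obj2).
Round 3: (5) [blue(obj2), flagged(obj2) => closed(obj2)]; (7) [blue(obj2), stale(obj2) => ready(obj2)]. Adds closed(obj2), ready(obj2).
Round 4: (8) [ready(obj2), metal(obj2), cold(obj2) => small(obj2)]. Adds small(obj2).
small(obj2) first appears in round 4.

4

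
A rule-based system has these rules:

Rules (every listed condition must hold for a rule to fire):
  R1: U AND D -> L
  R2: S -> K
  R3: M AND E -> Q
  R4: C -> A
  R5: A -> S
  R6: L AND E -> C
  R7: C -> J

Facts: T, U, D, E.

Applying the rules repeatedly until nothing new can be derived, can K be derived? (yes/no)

yes

Round 1 — R1, derive L.
Round 2 — R6, derive C.
Round 3 — R4, R7, derive A, J.
Round 4 — R5, derive S.
Round 5 — R2, derive K.
K appears in round 5, so it is derivable.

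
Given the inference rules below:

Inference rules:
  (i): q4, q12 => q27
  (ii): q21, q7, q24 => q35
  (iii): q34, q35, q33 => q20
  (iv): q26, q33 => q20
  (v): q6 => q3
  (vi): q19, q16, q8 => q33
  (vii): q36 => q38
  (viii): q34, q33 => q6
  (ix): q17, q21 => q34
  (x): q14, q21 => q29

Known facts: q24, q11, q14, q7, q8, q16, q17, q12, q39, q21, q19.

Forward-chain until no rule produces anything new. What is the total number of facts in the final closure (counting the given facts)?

Round 1 — (ii), (vi), (ix), (x), derive q35, q33, q34, q29.
Round 2 — (iii), (viii), derive q20, q6.
Round 3 — (v), derive q3.
Closure: {q11, q12, q14, q16, q17, q19, q20, q21, q24, q29, q3, q33, q34, q35, q39, q6, q7, q8} — 18 facts.

18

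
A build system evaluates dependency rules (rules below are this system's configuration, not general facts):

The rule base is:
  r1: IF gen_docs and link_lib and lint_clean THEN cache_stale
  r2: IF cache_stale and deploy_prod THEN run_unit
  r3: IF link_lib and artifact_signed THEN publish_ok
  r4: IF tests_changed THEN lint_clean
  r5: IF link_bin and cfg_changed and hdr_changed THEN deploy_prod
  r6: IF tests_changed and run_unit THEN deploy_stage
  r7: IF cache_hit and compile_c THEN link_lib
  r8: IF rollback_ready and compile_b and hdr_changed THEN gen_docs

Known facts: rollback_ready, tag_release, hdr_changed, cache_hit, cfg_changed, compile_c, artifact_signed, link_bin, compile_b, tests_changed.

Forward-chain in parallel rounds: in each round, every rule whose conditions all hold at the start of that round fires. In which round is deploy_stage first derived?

Round 1: r4 [IF tests_changed THEN lint_clean]; r5 [IF link_bin and cfg_changed and hdr_changed THEN deploy_prod]; r7 [IF cache_hit and compile_c THEN link_lib]; r8 [IF rollback_ready and compile_b and hdr_changed THEN gen_docs]. New: lint_clean, deploy_prod, link_lib, gen_docs.
Round 2: r1 [IF gen_docs and link_lib and lint_clean THEN cache_stale]; r3 [IF link_lib and artifact_signed THEN publish_ok]. New: cache_stale, publish_ok.
Round 3: r2 [IF cache_stale and deploy_prod THEN run_unit]. New: run_unit.
Round 4: r6 [IF tests_changed and run_unit THEN deploy_stage]. New: deploy_stage.
deploy_stage first appears in round 4.

4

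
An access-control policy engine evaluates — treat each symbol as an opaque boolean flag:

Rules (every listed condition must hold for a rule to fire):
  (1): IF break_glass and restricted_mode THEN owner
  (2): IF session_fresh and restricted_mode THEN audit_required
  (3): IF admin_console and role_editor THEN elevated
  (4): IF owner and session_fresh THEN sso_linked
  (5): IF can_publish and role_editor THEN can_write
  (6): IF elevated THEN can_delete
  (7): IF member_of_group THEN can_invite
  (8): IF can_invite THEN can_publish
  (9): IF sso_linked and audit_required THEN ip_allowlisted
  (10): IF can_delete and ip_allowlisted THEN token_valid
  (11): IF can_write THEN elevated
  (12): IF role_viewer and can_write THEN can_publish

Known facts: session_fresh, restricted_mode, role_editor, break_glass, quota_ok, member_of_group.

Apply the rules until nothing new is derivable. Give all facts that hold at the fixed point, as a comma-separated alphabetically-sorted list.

Round 1 fires (1), (2), (7), giving owner, audit_required, can_invite.
Round 2 fires (4), (8), giving sso_linked, can_publish.
Round 3 fires (5), (9), giving can_write, ip_allowlisted.
Round 4 fires (11), giving elevated.
Round 5 fires (6), giving can_delete.
Round 6 fires (10), giving token_valid.

audit_required, break_glass, can_delete, can_invite, can_publish, can_write, elevated, ip_allowlisted, member_of_group, owner, quota_ok, restricted_mode, role_editor, session_fresh, sso_linked, token_valid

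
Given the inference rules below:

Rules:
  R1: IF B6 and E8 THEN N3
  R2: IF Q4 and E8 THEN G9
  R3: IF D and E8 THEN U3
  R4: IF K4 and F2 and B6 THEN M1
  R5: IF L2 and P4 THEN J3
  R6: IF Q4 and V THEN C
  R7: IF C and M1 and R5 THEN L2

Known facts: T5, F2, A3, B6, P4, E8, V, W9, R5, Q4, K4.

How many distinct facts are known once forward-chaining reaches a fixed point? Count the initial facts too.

17

Round 1: R1 [IF B6 and E8 THEN N3]; R2 [IF Q4 and E8 THEN G9]; R4 [IF K4 and F2 and B6 THEN M1]; R6 [IF Q4 and V THEN C]. Adds N3, G9, M1, C.
Round 2: R7 [IF C and M1 and R5 THEN L2]. Adds L2.
Round 3: R5 [IF L2 and P4 THEN J3]. Adds J3.
Closure: {A3, B6, C, E8, F2, G9, J3, K4, L2, M1, N3, P4, Q4, R5, T5, V, W9} — 17 facts.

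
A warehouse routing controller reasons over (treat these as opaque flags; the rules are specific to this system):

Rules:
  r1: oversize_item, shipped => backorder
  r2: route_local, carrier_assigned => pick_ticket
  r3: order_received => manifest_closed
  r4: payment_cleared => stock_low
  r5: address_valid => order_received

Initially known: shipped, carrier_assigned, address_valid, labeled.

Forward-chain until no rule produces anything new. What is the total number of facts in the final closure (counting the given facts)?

6

[1] r5 [address_valid => order_received]. ⇒ new: order_received.
[2] r3 [order_received => manifest_closed]. ⇒ new: manifest_closed.
Closure: {address_valid, carrier_assigned, labeled, manifest_closed, order_received, shipped} — 6 facts.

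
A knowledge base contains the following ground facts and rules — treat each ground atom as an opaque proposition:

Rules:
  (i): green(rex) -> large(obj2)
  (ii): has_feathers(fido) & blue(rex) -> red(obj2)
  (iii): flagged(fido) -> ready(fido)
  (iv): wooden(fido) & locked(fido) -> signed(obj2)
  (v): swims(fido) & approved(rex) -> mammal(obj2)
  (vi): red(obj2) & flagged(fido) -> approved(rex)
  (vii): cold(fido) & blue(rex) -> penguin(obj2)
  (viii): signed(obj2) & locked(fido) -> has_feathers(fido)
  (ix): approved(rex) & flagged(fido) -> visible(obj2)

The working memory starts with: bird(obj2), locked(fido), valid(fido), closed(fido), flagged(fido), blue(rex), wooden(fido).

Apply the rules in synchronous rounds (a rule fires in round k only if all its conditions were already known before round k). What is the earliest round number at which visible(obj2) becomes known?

[1] (iii) [flagged(fido) -> ready(fido)]; (iv) [wooden(fido) & locked(fido) -> signed(obj2)]. ⇒ new: ready(fido), signed(obj2).
[2] (viii) [signed(obj2) & locked(fido) -> has_feathers(fido)]. ⇒ new: has_feathers(fido).
[3] (ii) [has_feathers(fido) & blue(rex) -> red(obj2)]. ⇒ new: red(obj2).
[4] (vi) [red(obj2) & flagged(fido) -> approved(rex)]. ⇒ new: approved(rex).
[5] (ix) [approved(rex) & flagged(fido) -> visible(obj2)]. ⇒ new: visible(obj2).
visible(obj2) first appears in round 5.

5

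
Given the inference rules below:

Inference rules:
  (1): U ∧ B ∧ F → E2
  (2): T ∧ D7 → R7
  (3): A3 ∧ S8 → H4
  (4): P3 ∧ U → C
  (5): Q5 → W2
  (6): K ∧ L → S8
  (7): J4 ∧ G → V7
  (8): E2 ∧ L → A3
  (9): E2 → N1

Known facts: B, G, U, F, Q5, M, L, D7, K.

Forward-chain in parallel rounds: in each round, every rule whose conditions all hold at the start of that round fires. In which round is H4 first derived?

3

Round 1 — (1), (5), (6), derive E2, W2, S8.
Round 2 — (8), (9), derive A3, N1.
Round 3 — (3), derive H4.
H4 first appears in round 3.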